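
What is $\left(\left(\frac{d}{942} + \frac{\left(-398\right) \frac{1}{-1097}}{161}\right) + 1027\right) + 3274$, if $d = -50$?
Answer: $\frac{357781368740}{83186607} \approx 4300.9$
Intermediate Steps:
$\left(\left(\frac{d}{942} + \frac{\left(-398\right) \frac{1}{-1097}}{161}\right) + 1027\right) + 3274 = \left(\left(- \frac{50}{942} + \frac{\left(-398\right) \frac{1}{-1097}}{161}\right) + 1027\right) + 3274 = \left(\left(\left(-50\right) \frac{1}{942} + \left(-398\right) \left(- \frac{1}{1097}\right) \frac{1}{161}\right) + 1027\right) + 3274 = \left(\left(- \frac{25}{471} + \frac{398}{1097} \cdot \frac{1}{161}\right) + 1027\right) + 3274 = \left(\left(- \frac{25}{471} + \frac{398}{176617}\right) + 1027\right) + 3274 = \left(- \frac{4227967}{83186607} + 1027\right) + 3274 = \frac{85428417422}{83186607} + 3274 = \frac{357781368740}{83186607}$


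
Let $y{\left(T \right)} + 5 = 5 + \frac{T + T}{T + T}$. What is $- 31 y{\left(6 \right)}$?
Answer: $-31$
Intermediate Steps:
$y{\left(T \right)} = 1$ ($y{\left(T \right)} = -5 + \left(5 + \frac{T + T}{T + T}\right) = -5 + \left(5 + \frac{2 T}{2 T}\right) = -5 + \left(5 + 2 T \frac{1}{2 T}\right) = -5 + \left(5 + 1\right) = -5 + 6 = 1$)
$- 31 y{\left(6 \right)} = \left(-31\right) 1 = -31$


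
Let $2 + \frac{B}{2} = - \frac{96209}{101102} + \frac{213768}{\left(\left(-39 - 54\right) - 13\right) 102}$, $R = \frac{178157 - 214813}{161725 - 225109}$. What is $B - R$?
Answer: $- \frac{16608520578625}{360864531273} \approx -46.024$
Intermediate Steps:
$R = \frac{4582}{7923}$ ($R = - \frac{36656}{-63384} = \left(-36656\right) \left(- \frac{1}{63384}\right) = \frac{4582}{7923} \approx 0.57832$)
$B = - \frac{2069901141}{45546451}$ ($B = -4 + 2 \left(- \frac{96209}{101102} + \frac{213768}{\left(\left(-39 - 54\right) - 13\right) 102}\right) = -4 + 2 \left(\left(-96209\right) \frac{1}{101102} + \frac{213768}{\left(-93 - 13\right) 102}\right) = -4 + 2 \left(- \frac{96209}{101102} + \frac{213768}{\left(-106\right) 102}\right) = -4 + 2 \left(- \frac{96209}{101102} + \frac{213768}{-10812}\right) = -4 + 2 \left(- \frac{96209}{101102} + 213768 \left(- \frac{1}{10812}\right)\right) = -4 + 2 \left(- \frac{96209}{101102} - \frac{17814}{901}\right) = -4 + 2 \left(- \frac{1887715337}{91092902}\right) = -4 - \frac{1887715337}{45546451} = - \frac{2069901141}{45546451} \approx -45.446$)
$B - R = - \frac{2069901141}{45546451} - \frac{4582}{7923} = - \frac{16608520578625}{360864531273}$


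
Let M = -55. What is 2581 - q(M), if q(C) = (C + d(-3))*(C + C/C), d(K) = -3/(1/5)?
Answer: -1199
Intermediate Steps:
d(K) = -15 (d(K) = -3/1/5 = -3*5 = -15)
q(C) = (1 + C)*(-15 + C) (q(C) = (C - 15)*(C + C/C) = (-15 + C)*(C + 1) = (-15 + C)*(1 + C) = (1 + C)*(-15 + C))
2581 - q(M) = 2581 - (-15 + (-55)**2 - 14*(-55)) = 2581 - (-15 + 3025 + 770) = 2581 - 1*3780 = 2581 - 3780 = -1199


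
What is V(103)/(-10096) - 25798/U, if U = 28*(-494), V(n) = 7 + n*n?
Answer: 3550503/4363996 ≈ 0.81359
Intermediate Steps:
V(n) = 7 + n²
U = -13832
V(103)/(-10096) - 25798/U = (7 + 103²)/(-10096) - 25798/(-13832) = (7 + 10609)*(-1/10096) - 25798*(-1/13832) = 10616*(-1/10096) + 12899/6916 = -1327/1262 + 12899/6916 = 3550503/4363996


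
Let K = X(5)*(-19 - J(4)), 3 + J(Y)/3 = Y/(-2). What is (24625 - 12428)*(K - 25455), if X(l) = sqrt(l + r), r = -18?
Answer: -310474635 - 48788*I*sqrt(13) ≈ -3.1047e+8 - 1.7591e+5*I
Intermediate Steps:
J(Y) = -9 - 3*Y/2 (J(Y) = -9 + 3*(Y/(-2)) = -9 + 3*(Y*(-1/2)) = -9 + 3*(-Y/2) = -9 - 3*Y/2)
X(l) = sqrt(-18 + l) (X(l) = sqrt(l - 18) = sqrt(-18 + l))
K = -4*I*sqrt(13) (K = sqrt(-18 + 5)*(-19 - (-9 - 3/2*4)) = sqrt(-13)*(-19 - (-9 - 6)) = (I*sqrt(13))*(-19 - 1*(-15)) = (I*sqrt(13))*(-19 + 15) = (I*sqrt(13))*(-4) = -4*I*sqrt(13) ≈ -14.422*I)
(24625 - 12428)*(K - 25455) = (24625 - 12428)*(-4*I*sqrt(13) - 25455) = 12197*(-25455 - 4*I*sqrt(13)) = -310474635 - 48788*I*sqrt(13)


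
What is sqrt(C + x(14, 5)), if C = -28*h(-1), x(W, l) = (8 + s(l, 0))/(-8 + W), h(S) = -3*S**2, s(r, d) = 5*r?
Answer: sqrt(358)/2 ≈ 9.4604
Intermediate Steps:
x(W, l) = (8 + 5*l)/(-8 + W)
C = 84 (C = -(-84)*(-1)**2 = -(-84) = -28*(-3) = 84)
sqrt(C + x(14, 5)) = sqrt(84 + (8 + 5*5)/(-8 + 14)) = sqrt(84 + (8 + 25)/6) = sqrt(84 + (1/6)*33) = sqrt(84 + 11/2) = sqrt(179/2) = sqrt(358)/2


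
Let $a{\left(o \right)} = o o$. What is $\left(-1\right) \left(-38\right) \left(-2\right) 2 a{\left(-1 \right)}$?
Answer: $-152$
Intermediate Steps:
$a{\left(o \right)} = o^{2}$
$\left(-1\right) \left(-38\right) \left(-2\right) 2 a{\left(-1 \right)} = \left(-1\right) \left(-38\right) \left(-2\right) 2 \left(-1\right)^{2} = 38 \left(\left(-4\right) 1\right) = 38 \left(-4\right) = -152$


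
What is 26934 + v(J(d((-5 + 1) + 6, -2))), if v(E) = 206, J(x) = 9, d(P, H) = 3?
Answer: 27140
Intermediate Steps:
26934 + v(J(d((-5 + 1) + 6, -2))) = 26934 + 206 = 27140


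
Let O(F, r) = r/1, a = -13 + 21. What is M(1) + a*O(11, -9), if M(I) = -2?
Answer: -74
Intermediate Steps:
a = 8
O(F, r) = r (O(F, r) = r*1 = r)
M(1) + a*O(11, -9) = -2 + 8*(-9) = -2 - 72 = -74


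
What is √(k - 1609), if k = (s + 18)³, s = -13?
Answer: 2*I*√371 ≈ 38.523*I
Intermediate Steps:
k = 125 (k = (-13 + 18)³ = 5³ = 125)
√(k - 1609) = √(125 - 1609) = √(-1484) = 2*I*√371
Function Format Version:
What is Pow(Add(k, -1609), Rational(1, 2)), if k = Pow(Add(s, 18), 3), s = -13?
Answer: Mul(2, I, Pow(371, Rational(1, 2))) ≈ Mul(38.523, I)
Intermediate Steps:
k = 125 (k = Pow(Add(-13, 18), 3) = Pow(5, 3) = 125)
Pow(Add(k, -1609), Rational(1, 2)) = Pow(Add(125, -1609), Rational(1, 2)) = Pow(-1484, Rational(1, 2)) = Mul(2, I, Pow(371, Rational(1, 2)))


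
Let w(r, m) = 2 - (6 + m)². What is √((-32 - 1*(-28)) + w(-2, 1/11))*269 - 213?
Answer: -213 + 269*I*√4731/11 ≈ -213.0 + 1682.0*I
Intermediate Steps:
√((-32 - 1*(-28)) + w(-2, 1/11))*269 - 213 = √((-32 - 1*(-28)) + (2 - (6 + 1/11)²))*269 - 213 = √((-32 + 28) + (2 - (6 + 1/11)²))*269 - 213 = √(-4 + (2 - (67/11)²))*269 - 213 = √(-4 + (2 - 1*4489/121))*269 - 213 = √(-4 + (2 - 4489/121))*269 - 213 = √(-4 - 4247/121)*269 - 213 = √(-4731/121)*269 - 213 = (I*√4731/11)*269 - 213 = 269*I*√4731/11 - 213 = -213 + 269*I*√4731/11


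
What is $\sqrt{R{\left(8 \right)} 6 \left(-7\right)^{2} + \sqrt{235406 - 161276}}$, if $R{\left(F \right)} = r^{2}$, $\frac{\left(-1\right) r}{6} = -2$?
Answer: $\sqrt{42336 + \sqrt{74130}} \approx 206.42$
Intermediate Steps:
$r = 12$ ($r = \left(-6\right) \left(-2\right) = 12$)
$R{\left(F \right)} = 144$ ($R{\left(F \right)} = 12^{2} = 144$)
$\sqrt{R{\left(8 \right)} 6 \left(-7\right)^{2} + \sqrt{235406 - 161276}} = \sqrt{144 \cdot 6 \left(-7\right)^{2} + \sqrt{235406 - 161276}} = \sqrt{864 \cdot 49 + \sqrt{74130}} = \sqrt{42336 + \sqrt{74130}}$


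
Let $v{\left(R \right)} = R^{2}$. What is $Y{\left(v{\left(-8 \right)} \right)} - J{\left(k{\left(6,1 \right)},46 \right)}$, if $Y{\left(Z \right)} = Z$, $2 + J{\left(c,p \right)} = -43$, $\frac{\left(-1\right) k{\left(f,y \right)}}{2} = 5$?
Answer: $109$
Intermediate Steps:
$k{\left(f,y \right)} = -10$ ($k{\left(f,y \right)} = \left(-2\right) 5 = -10$)
$J{\left(c,p \right)} = -45$ ($J{\left(c,p \right)} = -2 - 43 = -45$)
$Y{\left(v{\left(-8 \right)} \right)} - J{\left(k{\left(6,1 \right)},46 \right)} = \left(-8\right)^{2} - -45 = 64 + 45 = 109$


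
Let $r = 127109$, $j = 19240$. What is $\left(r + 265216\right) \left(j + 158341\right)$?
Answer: $69669465825$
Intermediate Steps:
$\left(r + 265216\right) \left(j + 158341\right) = \left(127109 + 265216\right) \left(19240 + 158341\right) = 392325 \cdot 177581 = 69669465825$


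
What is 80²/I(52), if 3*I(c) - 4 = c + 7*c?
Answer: 320/7 ≈ 45.714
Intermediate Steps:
I(c) = 4/3 + 8*c/3 (I(c) = 4/3 + (c + 7*c)/3 = 4/3 + (8*c)/3 = 4/3 + 8*c/3)
80²/I(52) = 80²/(4/3 + (8/3)*52) = 6400/(4/3 + 416/3) = 6400/140 = 6400*(1/140) = 320/7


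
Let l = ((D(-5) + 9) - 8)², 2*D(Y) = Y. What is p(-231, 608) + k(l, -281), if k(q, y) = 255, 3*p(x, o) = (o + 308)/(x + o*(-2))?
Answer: 1106039/4341 ≈ 254.79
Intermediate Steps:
D(Y) = Y/2
l = 9/4 (l = (((½)*(-5) + 9) - 8)² = ((-5/2 + 9) - 8)² = (13/2 - 8)² = (-3/2)² = 9/4 ≈ 2.2500)
p(x, o) = (308 + o)/(3*(x - 2*o)) (p(x, o) = ((o + 308)/(x + o*(-2)))/3 = ((308 + o)/(x - 2*o))/3 = (308 + o)/(3*(x - 2*o)))
p(-231, 608) + k(l, -281) = (308 + 608)/(3*(-231 - 2*608)) + 255 = (⅓)*916/(-231 - 1216) + 255 = (⅓)*916/(-1447) + 255 = (⅓)*(-1/1447)*916 + 255 = -916/4341 + 255 = 1106039/4341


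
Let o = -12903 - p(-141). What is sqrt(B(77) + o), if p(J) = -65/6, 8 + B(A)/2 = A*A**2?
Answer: sqrt(32405682)/6 ≈ 948.77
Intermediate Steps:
B(A) = -16 + 2*A**3 (B(A) = -16 + 2*(A*A**2) = -16 + 2*A**3)
p(J) = -65/6 (p(J) = -65*1/6 = -65/6)
o = -77353/6 (o = -12903 - 1*(-65/6) = -12903 + 65/6 = -77353/6 ≈ -12892.)
sqrt(B(77) + o) = sqrt((-16 + 2*77**3) - 77353/6) = sqrt((-16 + 2*456533) - 77353/6) = sqrt((-16 + 913066) - 77353/6) = sqrt(913050 - 77353/6) = sqrt(5400947/6) = sqrt(32405682)/6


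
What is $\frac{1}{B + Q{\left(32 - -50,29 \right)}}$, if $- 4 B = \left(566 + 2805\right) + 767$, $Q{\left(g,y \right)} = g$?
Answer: $- \frac{2}{1905} \approx -0.0010499$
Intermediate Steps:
$B = - \frac{2069}{2}$ ($B = - \frac{\left(566 + 2805\right) + 767}{4} = - \frac{3371 + 767}{4} = \left(- \frac{1}{4}\right) 4138 = - \frac{2069}{2} \approx -1034.5$)
$\frac{1}{B + Q{\left(32 - -50,29 \right)}} = \frac{1}{- \frac{2069}{2} + \left(32 - -50\right)} = \frac{1}{- \frac{2069}{2} + \left(32 + 50\right)} = \frac{1}{- \frac{2069}{2} + 82} = \frac{1}{- \frac{1905}{2}} = - \frac{2}{1905}$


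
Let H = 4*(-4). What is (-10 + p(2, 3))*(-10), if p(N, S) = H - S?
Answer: 290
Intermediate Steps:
H = -16
p(N, S) = -16 - S
(-10 + p(2, 3))*(-10) = (-10 + (-16 - 1*3))*(-10) = (-10 + (-16 - 3))*(-10) = (-10 - 19)*(-10) = -29*(-10) = 290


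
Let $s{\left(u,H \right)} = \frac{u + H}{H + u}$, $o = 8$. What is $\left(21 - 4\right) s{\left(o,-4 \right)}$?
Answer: $17$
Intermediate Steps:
$s{\left(u,H \right)} = 1$ ($s{\left(u,H \right)} = \frac{H + u}{H + u} = 1$)
$\left(21 - 4\right) s{\left(o,-4 \right)} = \left(21 - 4\right) 1 = 17 \cdot 1 = 17$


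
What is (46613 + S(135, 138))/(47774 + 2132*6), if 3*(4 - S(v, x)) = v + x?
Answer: 23263/30283 ≈ 0.76819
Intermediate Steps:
S(v, x) = 4 - v/3 - x/3 (S(v, x) = 4 - (v + x)/3 = 4 + (-v/3 - x/3) = 4 - v/3 - x/3)
(46613 + S(135, 138))/(47774 + 2132*6) = (46613 + (4 - ⅓*135 - ⅓*138))/(47774 + 2132*6) = (46613 + (4 - 45 - 46))/(47774 + 12792) = (46613 - 87)/60566 = 46526*(1/60566) = 23263/30283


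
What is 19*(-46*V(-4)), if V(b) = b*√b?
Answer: 6992*I ≈ 6992.0*I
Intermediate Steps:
V(b) = b^(3/2)
19*(-46*V(-4)) = 19*(-(-368)*I) = 19*(368*I) = 6992*I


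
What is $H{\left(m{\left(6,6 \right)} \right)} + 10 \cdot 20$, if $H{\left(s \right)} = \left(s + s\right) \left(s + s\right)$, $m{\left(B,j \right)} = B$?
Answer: $344$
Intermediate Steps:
$H{\left(s \right)} = 4 s^{2}$ ($H{\left(s \right)} = 2 s 2 s = 4 s^{2}$)
$H{\left(m{\left(6,6 \right)} \right)} + 10 \cdot 20 = 4 \cdot 6^{2} + 10 \cdot 20 = 4 \cdot 36 + 200 = 144 + 200 = 344$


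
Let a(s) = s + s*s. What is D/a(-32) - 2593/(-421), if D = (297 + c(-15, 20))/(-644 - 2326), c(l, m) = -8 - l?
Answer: 477467021/77522940 ≈ 6.1590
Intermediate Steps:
a(s) = s + s**2
D = -152/1485 (D = (297 + (-8 - 1*(-15)))/(-644 - 2326) = (297 + (-8 + 15))/(-2970) = (297 + 7)*(-1/2970) = 304*(-1/2970) = -152/1485 ≈ -0.10236)
D/a(-32) - 2593/(-421) = -152*(-1/(32*(1 - 32)))/1485 - 2593/(-421) = -152/(1485*((-32*(-31)))) - 2593*(-1/421) = -152/1485/992 + 2593/421 = -152/1485*1/992 + 2593/421 = -19/184140 + 2593/421 = 477467021/77522940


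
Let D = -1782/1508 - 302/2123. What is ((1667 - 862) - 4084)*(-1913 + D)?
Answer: 10047966751413/1600742 ≈ 6.2771e+6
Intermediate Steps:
D = -2119301/1600742 (D = -1782*1/1508 - 302*1/2123 = -891/754 - 302/2123 = -2119301/1600742 ≈ -1.3239)
((1667 - 862) - 4084)*(-1913 + D) = ((1667 - 862) - 4084)*(-1913 - 2119301/1600742) = (805 - 4084)*(-3064338747/1600742) = -3279*(-3064338747/1600742) = 10047966751413/1600742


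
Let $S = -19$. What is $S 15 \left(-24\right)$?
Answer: $6840$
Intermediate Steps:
$S 15 \left(-24\right) = \left(-19\right) 15 \left(-24\right) = \left(-285\right) \left(-24\right) = 6840$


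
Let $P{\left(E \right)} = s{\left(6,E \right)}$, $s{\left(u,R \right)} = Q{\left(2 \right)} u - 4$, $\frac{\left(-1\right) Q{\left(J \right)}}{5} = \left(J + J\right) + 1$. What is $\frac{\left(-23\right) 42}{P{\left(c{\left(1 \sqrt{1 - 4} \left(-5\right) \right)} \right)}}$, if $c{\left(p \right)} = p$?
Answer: $\frac{69}{11} \approx 6.2727$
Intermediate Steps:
$Q{\left(J \right)} = -5 - 10 J$ ($Q{\left(J \right)} = - 5 \left(\left(J + J\right) + 1\right) = - 5 \left(2 J + 1\right) = - 5 \left(1 + 2 J\right) = -5 - 10 J$)
$s{\left(u,R \right)} = -4 - 25 u$ ($s{\left(u,R \right)} = \left(-5 - 20\right) u - 4 = - 25 u - 4 = -4 - 25 u$)
$P{\left(E \right)} = -154$ ($P{\left(E \right)} = -4 - 150 = -154$)
$\frac{\left(-23\right) 42}{P{\left(c{\left(1 \sqrt{1 - 4} \left(-5\right) \right)} \right)}} = \frac{\left(-23\right) 42}{-154} = \left(-966\right) \left(- \frac{1}{154}\right) = \frac{69}{11}$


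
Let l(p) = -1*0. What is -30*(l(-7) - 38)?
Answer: 1140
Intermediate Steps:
l(p) = 0
-30*(l(-7) - 38) = -30*(0 - 38) = -30*(-38) = 1140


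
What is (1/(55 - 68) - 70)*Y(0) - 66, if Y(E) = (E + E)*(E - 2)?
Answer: -66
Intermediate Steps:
Y(E) = 2*E*(-2 + E) (Y(E) = (2*E)*(-2 + E) = 2*E*(-2 + E))
(1/(55 - 68) - 70)*Y(0) - 66 = (1/(55 - 68) - 70)*(2*0*(-2 + 0)) - 66 = (1/(-13) - 70)*(2*0*(-2)) - 66 = (-1/13 - 70)*0 - 66 = -911/13*0 - 66 = 0 - 66 = -66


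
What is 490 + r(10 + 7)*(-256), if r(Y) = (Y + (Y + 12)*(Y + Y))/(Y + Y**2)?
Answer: -3142/9 ≈ -349.11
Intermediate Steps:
r(Y) = (Y + 2*Y*(12 + Y))/(Y + Y**2) (r(Y) = (Y + (12 + Y)*(2*Y))/(Y + Y**2) = (Y + 2*Y*(12 + Y))/(Y + Y**2))
490 + r(10 + 7)*(-256) = 490 + ((25 + 2*(10 + 7))/(1 + (10 + 7)))*(-256) = 490 + ((25 + 2*17)/(1 + 17))*(-256) = 490 + ((25 + 34)/18)*(-256) = 490 + ((1/18)*59)*(-256) = 490 + (59/18)*(-256) = 490 - 7552/9 = -3142/9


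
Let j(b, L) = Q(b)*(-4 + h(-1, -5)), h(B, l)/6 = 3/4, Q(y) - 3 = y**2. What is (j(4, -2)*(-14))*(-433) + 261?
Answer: 57850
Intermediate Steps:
Q(y) = 3 + y**2
h(B, l) = 9/2 (h(B, l) = 6*(3/4) = 9/2)
j(b, L) = 3/2 + b**2/2 (j(b, L) = (3 + b**2)*(-4 + 9/2) = (3 + b**2)*(1/2) = 3/2 + b**2/2)
(j(4, -2)*(-14))*(-433) + 261 = ((3/2 + (1/2)*4**2)*(-14))*(-433) + 261 = ((3/2 + (1/2)*16)*(-14))*(-433) + 261 = ((3/2 + 8)*(-14))*(-433) + 261 = ((19/2)*(-14))*(-433) + 261 = -133*(-433) + 261 = 57589 + 261 = 57850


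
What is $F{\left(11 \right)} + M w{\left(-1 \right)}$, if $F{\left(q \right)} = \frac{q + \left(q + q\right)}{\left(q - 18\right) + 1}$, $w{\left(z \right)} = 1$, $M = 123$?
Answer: $\frac{235}{2} \approx 117.5$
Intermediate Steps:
$F{\left(q \right)} = \frac{3 q}{-17 + q}$ ($F{\left(q \right)} = \frac{q + 2 q}{\left(q - 18\right) + 1} = \frac{3 q}{\left(-18 + q\right) + 1} = \frac{3 q}{-17 + q}$)
$F{\left(11 \right)} + M w{\left(-1 \right)} = 3 \cdot 11 \frac{1}{-17 + 11} + 123 \cdot 1 = 3 \cdot 11 \frac{1}{-6} + 123 = 3 \cdot 11 \left(- \frac{1}{6}\right) + 123 = - \frac{11}{2} + 123 = \frac{235}{2}$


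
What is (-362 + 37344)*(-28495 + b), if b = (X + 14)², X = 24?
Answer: -1000400082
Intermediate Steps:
b = 1444 (b = (24 + 14)² = 38² = 1444)
(-362 + 37344)*(-28495 + b) = (-362 + 37344)*(-28495 + 1444) = 36982*(-27051) = -1000400082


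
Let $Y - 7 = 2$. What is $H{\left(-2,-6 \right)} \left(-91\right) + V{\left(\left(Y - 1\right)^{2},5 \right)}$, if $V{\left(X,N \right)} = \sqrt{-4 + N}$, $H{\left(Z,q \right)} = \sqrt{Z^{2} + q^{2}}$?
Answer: $1 - 182 \sqrt{10} \approx -574.53$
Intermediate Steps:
$Y = 9$ ($Y = 7 + 2 = 9$)
$H{\left(-2,-6 \right)} \left(-91\right) + V{\left(\left(Y - 1\right)^{2},5 \right)} = \sqrt{\left(-2\right)^{2} + \left(-6\right)^{2}} \left(-91\right) + \sqrt{-4 + 5} = \sqrt{4 + 36} \left(-91\right) + \sqrt{1} = \sqrt{40} \left(-91\right) + 1 = 2 \sqrt{10} \left(-91\right) + 1 = - 182 \sqrt{10} + 1 = 1 - 182 \sqrt{10}$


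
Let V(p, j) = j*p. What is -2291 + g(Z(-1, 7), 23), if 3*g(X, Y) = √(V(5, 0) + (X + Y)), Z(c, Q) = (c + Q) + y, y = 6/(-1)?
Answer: -2291 + √23/3 ≈ -2289.4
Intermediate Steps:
y = -6 (y = 6*(-1) = -6)
Z(c, Q) = -6 + Q + c (Z(c, Q) = (c + Q) - 6 = (Q + c) - 6 = -6 + Q + c)
g(X, Y) = √(X + Y)/3 (g(X, Y) = √(0*5 + (X + Y))/3 = √(0 + (X + Y))/3 = √(X + Y)/3)
-2291 + g(Z(-1, 7), 23) = -2291 + √((-6 + 7 - 1) + 23)/3 = -2291 + √(0 + 23)/3 = -2291 + √23/3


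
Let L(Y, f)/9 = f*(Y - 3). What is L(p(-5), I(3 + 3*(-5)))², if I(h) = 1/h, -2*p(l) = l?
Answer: 9/64 ≈ 0.14063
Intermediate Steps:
p(l) = -l/2
I(h) = 1/h
L(Y, f) = 9*f*(-3 + Y) (L(Y, f) = 9*(f*(Y - 3)) = 9*(f*(-3 + Y)) = 9*f*(-3 + Y))
L(p(-5), I(3 + 3*(-5)))² = (9*(-3 - ½*(-5))/(3 + 3*(-5)))² = (9*(-3 + 5/2)/(3 - 15))² = (9*(-½)/(-12))² = (9*(-1/12)*(-½))² = (3/8)² = 9/64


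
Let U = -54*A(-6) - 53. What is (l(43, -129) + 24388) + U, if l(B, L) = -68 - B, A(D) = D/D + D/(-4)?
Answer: 24089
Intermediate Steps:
A(D) = 1 - D/4 (A(D) = 1 + D*(-¼) = 1 - D/4)
U = -188 (U = -54*(1 - ¼*(-6)) - 53 = -54*(1 + 3/2) - 53 = -54*5/2 - 53 = -135 - 53 = -188)
(l(43, -129) + 24388) + U = ((-68 - 1*43) + 24388) - 188 = ((-68 - 43) + 24388) - 188 = (-111 + 24388) - 188 = 24277 - 188 = 24089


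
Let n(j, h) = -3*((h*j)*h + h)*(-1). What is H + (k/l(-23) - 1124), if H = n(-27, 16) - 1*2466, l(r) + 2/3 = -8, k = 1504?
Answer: -317870/13 ≈ -24452.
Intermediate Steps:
n(j, h) = 3*h + 3*j*h**2 (n(j, h) = -3*(j*h**2 + h)*(-1) = -3*(h + j*h**2)*(-1) = (-3*h - 3*j*h**2)*(-1) = 3*h + 3*j*h**2)
l(r) = -26/3 (l(r) = -2/3 - 8 = -26/3)
H = -23154 (H = 3*16*(1 + 16*(-27)) - 1*2466 = 3*16*(1 - 432) - 2466 = 3*16*(-431) - 2466 = -20688 - 2466 = -23154)
H + (k/l(-23) - 1124) = -23154 + (1504/(-26/3) - 1124) = -23154 + (1504*(-3/26) - 1124) = -23154 + (-2256/13 - 1124) = -23154 - 16868/13 = -317870/13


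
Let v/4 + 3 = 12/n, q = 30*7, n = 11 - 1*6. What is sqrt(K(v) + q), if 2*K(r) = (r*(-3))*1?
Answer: 2*sqrt(1335)/5 ≈ 14.615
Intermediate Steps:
n = 5 (n = 11 - 6 = 5)
q = 210
v = -12/5 (v = -12 + 4*(12/5) = -12 + 48/5 = -12/5 ≈ -2.4000)
K(r) = -3*r/2 (K(r) = ((r*(-3))*1)/2 = (-3*r*1)/2 = (-3*r)/2 = -3*r/2)
sqrt(K(v) + q) = sqrt(-3/2*(-12/5) + 210) = sqrt(18/5 + 210) = sqrt(1068/5) = 2*sqrt(1335)/5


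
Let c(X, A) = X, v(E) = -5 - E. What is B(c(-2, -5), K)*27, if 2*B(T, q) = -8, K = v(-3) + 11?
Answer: -108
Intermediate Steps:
K = 9 (K = (-5 - 1*(-3)) + 11 = (-5 + 3) + 11 = -2 + 11 = 9)
B(T, q) = -4 (B(T, q) = (1/2)*(-8) = -4)
B(c(-2, -5), K)*27 = -4*27 = -108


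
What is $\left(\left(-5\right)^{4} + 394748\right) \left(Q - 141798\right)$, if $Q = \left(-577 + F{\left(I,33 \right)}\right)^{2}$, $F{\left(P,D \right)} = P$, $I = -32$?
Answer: $90573232959$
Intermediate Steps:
$Q = 370881$ ($Q = \left(-577 - 32\right)^{2} = \left(-609\right)^{2} = 370881$)
$\left(\left(-5\right)^{4} + 394748\right) \left(Q - 141798\right) = \left(\left(-5\right)^{4} + 394748\right) \left(370881 - 141798\right) = \left(625 + 394748\right) 229083 = 395373 \cdot 229083 = 90573232959$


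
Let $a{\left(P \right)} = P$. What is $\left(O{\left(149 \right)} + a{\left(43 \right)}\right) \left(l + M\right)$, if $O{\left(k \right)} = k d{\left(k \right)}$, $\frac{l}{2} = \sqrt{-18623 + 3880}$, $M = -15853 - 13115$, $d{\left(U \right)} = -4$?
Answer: $16019304 - 1106 i \sqrt{14743} \approx 1.6019 \cdot 10^{7} - 1.3429 \cdot 10^{5} i$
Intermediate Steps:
$M = -28968$ ($M = -15853 - 13115 = -28968$)
$l = 2 i \sqrt{14743}$ ($l = 2 \sqrt{-18623 + 3880} = 2 \sqrt{-14743} = 2 i \sqrt{14743} \approx 242.84 i$)
$O{\left(k \right)} = - 4 k$ ($O{\left(k \right)} = k \left(-4\right) = - 4 k$)
$\left(O{\left(149 \right)} + a{\left(43 \right)}\right) \left(l + M\right) = \left(\left(-4\right) 149 + 43\right) \left(2 i \sqrt{14743} - 28968\right) = \left(-596 + 43\right) \left(-28968 + 2 i \sqrt{14743}\right) = - 553 \left(-28968 + 2 i \sqrt{14743}\right) = 16019304 - 1106 i \sqrt{14743}$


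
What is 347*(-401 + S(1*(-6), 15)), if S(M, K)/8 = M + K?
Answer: -114163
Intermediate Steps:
S(M, K) = 8*K + 8*M (S(M, K) = 8*(M + K) = 8*(K + M) = 8*K + 8*M)
347*(-401 + S(1*(-6), 15)) = 347*(-401 + (8*15 + 8*(1*(-6)))) = 347*(-401 + (120 + 8*(-6))) = 347*(-401 + (120 - 48)) = 347*(-401 + 72) = 347*(-329) = -114163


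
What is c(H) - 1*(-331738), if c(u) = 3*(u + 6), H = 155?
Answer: 332221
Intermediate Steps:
c(u) = 18 + 3*u (c(u) = 3*(6 + u) = 18 + 3*u)
c(H) - 1*(-331738) = (18 + 3*155) - 1*(-331738) = (18 + 465) + 331738 = 483 + 331738 = 332221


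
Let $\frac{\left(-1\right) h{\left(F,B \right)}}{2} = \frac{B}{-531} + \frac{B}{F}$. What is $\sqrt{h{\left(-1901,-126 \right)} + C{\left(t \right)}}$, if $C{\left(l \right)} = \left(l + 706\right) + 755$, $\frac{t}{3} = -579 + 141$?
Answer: $\frac{\sqrt{1841569689043}}{112159} \approx 12.099$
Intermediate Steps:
$h{\left(F,B \right)} = \frac{2 B}{531} - \frac{2 B}{F}$ ($h{\left(F,B \right)} = - 2 \left(\frac{B}{-531} + \frac{B}{F}\right) = - 2 \left(B \left(- \frac{1}{531}\right) + \frac{B}{F}\right) = - 2 \left(- \frac{B}{531} + \frac{B}{F}\right) = \frac{2 B}{531} - \frac{2 B}{F}$)
$t = -1314$ ($t = 3 \left(-579 + 141\right) = 3 \left(-438\right) = -1314$)
$C{\left(l \right)} = 1461 + l$ ($C{\left(l \right)} = \left(706 + l\right) + 755 = 1461 + l$)
$\sqrt{h{\left(-1901,-126 \right)} + C{\left(t \right)}} = \sqrt{\frac{2}{531} \left(-126\right) \frac{1}{-1901} \left(-531 - 1901\right) + \left(1461 - 1314\right)} = \sqrt{\frac{2}{531} \left(-126\right) \left(- \frac{1}{1901}\right) \left(-2432\right) + 147} = \sqrt{- \frac{68096}{112159} + 147} = \sqrt{\frac{16419277}{112159}} = \frac{\sqrt{1841569689043}}{112159}$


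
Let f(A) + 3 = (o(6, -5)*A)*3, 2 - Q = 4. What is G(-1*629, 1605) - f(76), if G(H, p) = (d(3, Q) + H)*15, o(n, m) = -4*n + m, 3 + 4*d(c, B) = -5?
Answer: -2850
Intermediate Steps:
Q = -2 (Q = 2 - 1*4 = 2 - 4 = -2)
d(c, B) = -2 (d(c, B) = -3/4 + (1/4)*(-5) = -3/4 - 5/4 = -2)
o(n, m) = m - 4*n
G(H, p) = -30 + 15*H (G(H, p) = (-2 + H)*15 = -30 + 15*H)
f(A) = -3 - 87*A (f(A) = -3 + ((-5 - 4*6)*A)*3 = -3 + ((-5 - 24)*A)*3 = -3 - 29*A*3 = -3 - 87*A)
G(-1*629, 1605) - f(76) = (-30 + 15*(-1*629)) - (-3 - 87*76) = (-30 + 15*(-629)) - (-3 - 6612) = (-30 - 9435) - 1*(-6615) = -9465 + 6615 = -2850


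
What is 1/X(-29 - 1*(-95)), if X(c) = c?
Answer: 1/66 ≈ 0.015152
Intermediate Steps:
1/X(-29 - 1*(-95)) = 1/(-29 - 1*(-95)) = 1/(-29 + 95) = 1/66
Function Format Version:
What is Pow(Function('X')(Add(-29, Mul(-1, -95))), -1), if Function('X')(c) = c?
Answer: Rational(1, 66) ≈ 0.015152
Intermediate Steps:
Pow(Function('X')(Add(-29, Mul(-1, -95))), -1) = Pow(Add(-29, Mul(-1, -95)), -1) = Pow(Add(-29, 95), -1) = Pow(66, -1) = Rational(1, 66)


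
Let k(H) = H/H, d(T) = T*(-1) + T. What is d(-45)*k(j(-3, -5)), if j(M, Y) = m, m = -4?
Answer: 0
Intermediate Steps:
j(M, Y) = -4
d(T) = 0 (d(T) = -T + T = 0)
k(H) = 1
d(-45)*k(j(-3, -5)) = 0*1 = 0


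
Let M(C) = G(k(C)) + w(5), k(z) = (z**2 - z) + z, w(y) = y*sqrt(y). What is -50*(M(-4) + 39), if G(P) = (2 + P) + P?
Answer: -3650 - 250*sqrt(5) ≈ -4209.0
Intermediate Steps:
w(y) = y**(3/2)
k(z) = z**2
G(P) = 2 + 2*P
M(C) = 2 + 2*C**2 + 5*sqrt(5) (M(C) = (2 + 2*C**2) + 5**(3/2) = (2 + 2*C**2) + 5*sqrt(5) = 2 + 2*C**2 + 5*sqrt(5))
-50*(M(-4) + 39) = -50*((2 + 2*(-4)**2 + 5*sqrt(5)) + 39) = -50*((2 + 2*16 + 5*sqrt(5)) + 39) = -50*((2 + 32 + 5*sqrt(5)) + 39) = -50*((34 + 5*sqrt(5)) + 39) = -50*(73 + 5*sqrt(5)) = -3650 - 250*sqrt(5)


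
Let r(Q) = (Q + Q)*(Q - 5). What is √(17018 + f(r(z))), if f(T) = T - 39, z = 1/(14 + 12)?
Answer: √11477546/26 ≈ 130.30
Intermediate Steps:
z = 1/26 ≈ 0.038462
r(Q) = 2*Q*(-5 + Q) (r(Q) = (2*Q)*(-5 + Q) = 2*Q*(-5 + Q))
f(T) = -39 + T
√(17018 + f(r(z))) = √(17018 + (-39 + 2*(1/26)*(-5 + 1/26))) = √(17018 + (-39 + 2*(1/26)*(-129/26))) = √(17018 + (-39 - 129/338)) = √(17018 - 13311/338) = √(5738773/338) = √11477546/26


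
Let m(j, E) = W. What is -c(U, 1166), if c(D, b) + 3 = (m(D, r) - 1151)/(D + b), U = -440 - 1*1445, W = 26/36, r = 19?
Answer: 18121/12942 ≈ 1.4002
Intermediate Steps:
W = 13/18 (W = 26*(1/36) = 13/18 ≈ 0.72222)
U = -1885 (U = -440 - 1445 = -1885)
m(j, E) = 13/18
c(D, b) = -3 - 20705/(18*(D + b)) (c(D, b) = -3 + (13/18 - 1151)/(D + b) = -3 - 20705/(18*(D + b)))
-c(U, 1166) = -(-20705/18 - 3*(-1885) - 3*1166)/(-1885 + 1166) = -(-20705/18 + 5655 - 3498)/(-719) = -(-1)*18121/(719*18) = -1*(-18121/12942) = 18121/12942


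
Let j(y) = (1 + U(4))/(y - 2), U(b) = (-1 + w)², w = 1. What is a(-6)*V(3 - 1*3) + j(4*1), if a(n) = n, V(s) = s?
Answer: ½ ≈ 0.50000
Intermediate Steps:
U(b) = 0 (U(b) = (-1 + 1)² = 0² = 0)
j(y) = 1/(-2 + y) (j(y) = (1 + 0)/(y - 2) = 1/(-2 + y))
a(-6)*V(3 - 1*3) + j(4*1) = -6*(3 - 1*3) + 1/(-2 + 4*1) = -6*(3 - 3) + 1/(-2 + 4) = -6*0 + 1/2 = 0 + ½ = ½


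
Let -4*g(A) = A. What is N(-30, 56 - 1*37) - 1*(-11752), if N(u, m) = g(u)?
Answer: 23519/2 ≈ 11760.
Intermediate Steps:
g(A) = -A/4
N(u, m) = -u/4
N(-30, 56 - 1*37) - 1*(-11752) = -¼*(-30) - 1*(-11752) = 15/2 + 11752 = 23519/2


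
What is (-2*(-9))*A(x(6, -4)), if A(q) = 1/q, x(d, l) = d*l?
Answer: -¾ ≈ -0.75000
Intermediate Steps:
A(q) = 1/q
(-2*(-9))*A(x(6, -4)) = (-2*(-9))/((6*(-4))) = 18/(-24) = 18*(-1/24) = -¾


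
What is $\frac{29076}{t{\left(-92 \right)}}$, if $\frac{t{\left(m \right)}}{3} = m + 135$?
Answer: $\frac{9692}{43} \approx 225.4$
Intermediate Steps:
$t{\left(m \right)} = 405 + 3 m$ ($t{\left(m \right)} = 3 \left(m + 135\right) = 3 \left(135 + m\right) = 405 + 3 m$)
$\frac{29076}{t{\left(-92 \right)}} = \frac{29076}{405 + 3 \left(-92\right)} = \frac{29076}{405 - 276} = \frac{29076}{129} = 29076 \cdot \frac{1}{129} = \frac{9692}{43}$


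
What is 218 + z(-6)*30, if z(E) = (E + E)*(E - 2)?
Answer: 3098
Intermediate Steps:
z(E) = 2*E*(-2 + E) (z(E) = (2*E)*(-2 + E) = 2*E*(-2 + E))
218 + z(-6)*30 = 218 + (2*(-6)*(-2 - 6))*30 = 218 + (2*(-6)*(-8))*30 = 218 + 96*30 = 218 + 2880 = 3098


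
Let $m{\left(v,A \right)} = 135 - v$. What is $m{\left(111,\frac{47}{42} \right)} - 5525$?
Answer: $-5501$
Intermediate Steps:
$m{\left(111,\frac{47}{42} \right)} - 5525 = \left(135 - 111\right) - 5525 = 24 - 5525 = -5501$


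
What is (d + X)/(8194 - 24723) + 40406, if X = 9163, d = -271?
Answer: 667861882/16529 ≈ 40405.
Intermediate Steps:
(d + X)/(8194 - 24723) + 40406 = (-271 + 9163)/(8194 - 24723) + 40406 = 8892/(-16529) + 40406 = 8892*(-1/16529) + 40406 = -8892/16529 + 40406 = 667861882/16529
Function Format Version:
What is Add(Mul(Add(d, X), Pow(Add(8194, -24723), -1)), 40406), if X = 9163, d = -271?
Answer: Rational(667861882, 16529) ≈ 40405.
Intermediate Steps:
Add(Mul(Add(d, X), Pow(Add(8194, -24723), -1)), 40406) = Add(Mul(Add(-271, 9163), Pow(Add(8194, -24723), -1)), 40406) = Add(Mul(8892, Pow(-16529, -1)), 40406) = Add(Mul(8892, Rational(-1, 16529)), 40406) = Add(Rational(-8892, 16529), 40406) = Rational(667861882, 16529)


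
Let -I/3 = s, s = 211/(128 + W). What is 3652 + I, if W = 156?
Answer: 1036535/284 ≈ 3649.8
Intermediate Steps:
s = 211/284 (s = 211/(128 + 156) = 211/284 ≈ 0.74296)
I = -633/284 (I = -3*211/284 = -633/284 ≈ -2.2289)
3652 + I = 3652 - 633/284 = 1036535/284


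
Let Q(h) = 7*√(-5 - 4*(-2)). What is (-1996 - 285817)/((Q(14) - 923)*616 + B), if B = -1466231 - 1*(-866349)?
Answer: 168147549925/682609811234 + 310262414*√3/341304905617 ≈ 0.24791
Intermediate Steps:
Q(h) = 7*√3 (Q(h) = 7*√(-5 + 8) = 7*√3)
B = -599882 (B = -1466231 + 866349 = -599882)
(-1996 - 285817)/((Q(14) - 923)*616 + B) = (-1996 - 285817)/((7*√3 - 923)*616 - 599882) = -287813/((-923 + 7*√3)*616 - 599882) = -287813/((-568568 + 4312*√3) - 599882) = -287813/(-1168450 + 4312*√3)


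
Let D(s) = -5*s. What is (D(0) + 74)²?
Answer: 5476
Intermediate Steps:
(D(0) + 74)² = (-5*0 + 74)² = (0 + 74)² = 74² = 5476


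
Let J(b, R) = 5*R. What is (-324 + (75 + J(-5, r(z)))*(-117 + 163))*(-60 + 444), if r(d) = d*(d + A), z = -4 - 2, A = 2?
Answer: 3320064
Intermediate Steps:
z = -6
r(d) = d*(2 + d) (r(d) = d*(d + 2) = d*(2 + d))
(-324 + (75 + J(-5, r(z)))*(-117 + 163))*(-60 + 444) = (-324 + (75 + 5*(-6*(2 - 6)))*(-117 + 163))*(-60 + 444) = (-324 + (75 + 5*(-6*(-4)))*46)*384 = (-324 + (75 + 5*24)*46)*384 = (-324 + (75 + 120)*46)*384 = (-324 + 195*46)*384 = (-324 + 8970)*384 = 8646*384 = 3320064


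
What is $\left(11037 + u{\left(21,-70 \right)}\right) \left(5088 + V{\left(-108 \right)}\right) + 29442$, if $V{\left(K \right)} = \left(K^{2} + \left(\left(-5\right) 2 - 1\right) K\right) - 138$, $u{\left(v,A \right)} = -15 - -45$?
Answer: $197044176$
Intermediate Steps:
$u{\left(v,A \right)} = 30$ ($u{\left(v,A \right)} = -15 + 45 = 30$)
$V{\left(K \right)} = -138 + K^{2} - 11 K$ ($V{\left(K \right)} = \left(K^{2} + \left(-10 - 1\right) K\right) - 138 = \left(K^{2} - 11 K\right) - 138 = -138 + K^{2} - 11 K$)
$\left(11037 + u{\left(21,-70 \right)}\right) \left(5088 + V{\left(-108 \right)}\right) + 29442 = \left(11037 + 30\right) \left(5088 - \left(-1050 - 11664\right)\right) + 29442 = 11067 \left(5088 + \left(-138 + 11664 + 1188\right)\right) + 29442 = 11067 \left(5088 + 12714\right) + 29442 = 11067 \cdot 17802 + 29442 = 197014734 + 29442 = 197044176$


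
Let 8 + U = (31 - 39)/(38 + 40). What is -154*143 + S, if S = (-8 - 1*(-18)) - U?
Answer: -858152/39 ≈ -22004.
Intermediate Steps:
U = -316/39 (U = -8 + (31 - 39)/(38 + 40) = -8 - 8/78 = -8 - 8*1/78 = -8 - 4/39 = -316/39 ≈ -8.1026)
S = 706/39 (S = (-8 - 1*(-18)) - 1*(-316/39) = (-8 + 18) + 316/39 = 10 + 316/39 = 706/39 ≈ 18.103)
-154*143 + S = -154*143 + 706/39 = -22022 + 706/39 = -858152/39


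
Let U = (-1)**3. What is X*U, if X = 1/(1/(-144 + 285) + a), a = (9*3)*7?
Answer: -141/26650 ≈ -0.0052908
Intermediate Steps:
a = 189 (a = 27*7 = 189)
X = 141/26650 (X = 1/(1/(-144 + 285) + 189) = 1/(1/141 + 189) = 1/(26650/141) = 141/26650 ≈ 0.0052908)
U = -1
X*U = (141/26650)*(-1) = -141/26650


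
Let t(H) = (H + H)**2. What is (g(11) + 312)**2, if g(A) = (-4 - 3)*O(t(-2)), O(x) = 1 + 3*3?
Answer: 58564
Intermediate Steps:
t(H) = 4*H**2 (t(H) = (2*H)**2 = 4*H**2)
O(x) = 10 (O(x) = 1 + 9 = 10)
g(A) = -70 (g(A) = (-4 - 3)*10 = -7*10 = -70)
(g(11) + 312)**2 = (-70 + 312)**2 = 242**2 = 58564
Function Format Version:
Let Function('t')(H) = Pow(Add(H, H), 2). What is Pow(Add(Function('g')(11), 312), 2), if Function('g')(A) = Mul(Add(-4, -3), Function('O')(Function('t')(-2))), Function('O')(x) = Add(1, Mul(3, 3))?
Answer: 58564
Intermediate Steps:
Function('t')(H) = Mul(4, Pow(H, 2)) (Function('t')(H) = Pow(Mul(2, H), 2) = Mul(4, Pow(H, 2)))
Function('O')(x) = 10 (Function('O')(x) = Add(1, 9) = 10)
Function('g')(A) = -70 (Function('g')(A) = Mul(Add(-4, -3), 10) = Mul(-7, 10) = -70)
Pow(Add(Function('g')(11), 312), 2) = Pow(Add(-70, 312), 2) = Pow(242, 2) = 58564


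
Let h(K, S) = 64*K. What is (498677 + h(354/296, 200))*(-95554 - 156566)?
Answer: -4652592477720/37 ≈ -1.2575e+11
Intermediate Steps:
(498677 + h(354/296, 200))*(-95554 - 156566) = (498677 + 64*(354/296))*(-95554 - 156566) = (498677 + 64*(354*(1/296)))*(-252120) = (498677 + 64*(177/148))*(-252120) = (498677 + 2832/37)*(-252120) = (18453881/37)*(-252120) = -4652592477720/37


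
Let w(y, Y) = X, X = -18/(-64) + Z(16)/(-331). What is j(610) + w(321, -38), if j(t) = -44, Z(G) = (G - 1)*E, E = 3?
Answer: -464509/10592 ≈ -43.855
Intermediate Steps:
Z(G) = -3 + 3*G (Z(G) = (G - 1)*3 = (-1 + G)*3 = -3 + 3*G)
X = 1539/10592 (X = -18/(-64) + (-3 + 3*16)/(-331) = -18*(-1/64) + (-3 + 48)*(-1/331) = 9/32 + 45*(-1/331) = 9/32 - 45/331 = 1539/10592 ≈ 0.14530)
w(y, Y) = 1539/10592
j(610) + w(321, -38) = -44 + 1539/10592 = -464509/10592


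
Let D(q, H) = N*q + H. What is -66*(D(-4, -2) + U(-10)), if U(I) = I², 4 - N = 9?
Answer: -7788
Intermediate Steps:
N = -5 (N = 4 - 1*9 = 4 - 9 = -5)
D(q, H) = H - 5*q (D(q, H) = -5*q + H = H - 5*q)
-66*(D(-4, -2) + U(-10)) = -66*((-2 - 5*(-4)) + (-10)²) = -66*((-2 + 20) + 100) = -66*(18 + 100) = -66*118 = -7788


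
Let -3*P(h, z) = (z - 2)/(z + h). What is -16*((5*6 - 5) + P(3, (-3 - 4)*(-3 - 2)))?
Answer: -7512/19 ≈ -395.37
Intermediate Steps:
P(h, z) = -(-2 + z)/(3*(h + z)) (P(h, z) = -(z - 2)/(3*(z + h)) = -(-2 + z)/(3*(h + z)))
-16*((5*6 - 5) + P(3, (-3 - 4)*(-3 - 2))) = -16*((5*6 - 5) + (2 - (-3 - 4)*(-3 - 2))/(3*(3 + (-3 - 4)*(-3 - 2)))) = -16*((30 - 5) + (2 - (-7)*(-5))/(3*(3 - 7*(-5)))) = -16*(25 + (2 - 1*35)/(3*(3 + 35))) = -16*(25 + (⅓)*(2 - 35)/38) = -16*(25 + (⅓)*(1/38)*(-33)) = -16*(25 - 11/38) = -16*939/38 = -7512/19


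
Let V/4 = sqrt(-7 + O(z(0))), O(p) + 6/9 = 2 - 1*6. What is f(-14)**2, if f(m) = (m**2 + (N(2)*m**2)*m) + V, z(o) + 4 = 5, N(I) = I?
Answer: 84015232/3 - 14112*I*sqrt(105) ≈ 2.8005e+7 - 1.4461e+5*I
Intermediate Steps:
z(o) = 1 (z(o) = -4 + 5 = 1)
O(p) = -14/3 (O(p) = -2/3 + (2 - 1*6) = -2/3 + (2 - 6) = -2/3 - 4 = -14/3)
V = 4*I*sqrt(105)/3 (V = 4*sqrt(-7 - 14/3) = 4*sqrt(-35/3) = 4*(I*sqrt(105)/3) = 4*I*sqrt(105)/3 ≈ 13.663*I)
f(m) = m**2 + 2*m**3 + 4*I*sqrt(105)/3 (f(m) = (m**2 + (2*m**2)*m) + 4*I*sqrt(105)/3 = (m**2 + 2*m**3) + 4*I*sqrt(105)/3 = m**2 + 2*m**3 + 4*I*sqrt(105)/3)
f(-14)**2 = ((-14)**2 + 2*(-14)**3 + 4*I*sqrt(105)/3)**2 = (196 + 2*(-2744) + 4*I*sqrt(105)/3)**2 = (196 - 5488 + 4*I*sqrt(105)/3)**2 = (-5292 + 4*I*sqrt(105)/3)**2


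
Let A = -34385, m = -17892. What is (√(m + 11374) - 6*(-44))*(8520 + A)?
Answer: -6828360 - 25865*I*√6518 ≈ -6.8284e+6 - 2.0882e+6*I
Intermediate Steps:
(√(m + 11374) - 6*(-44))*(8520 + A) = (√(-17892 + 11374) - 6*(-44))*(8520 - 34385) = (√(-6518) + 264)*(-25865) = (I*√6518 + 264)*(-25865) = (264 + I*√6518)*(-25865) = -6828360 - 25865*I*√6518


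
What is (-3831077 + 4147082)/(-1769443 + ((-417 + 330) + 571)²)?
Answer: -105335/511729 ≈ -0.20584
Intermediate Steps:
(-3831077 + 4147082)/(-1769443 + ((-417 + 330) + 571)²) = 316005/(-1769443 + (-87 + 571)²) = 316005/(-1769443 + 484²) = 316005/(-1769443 + 234256) = 316005/(-1535187) = 316005*(-1/1535187) = -105335/511729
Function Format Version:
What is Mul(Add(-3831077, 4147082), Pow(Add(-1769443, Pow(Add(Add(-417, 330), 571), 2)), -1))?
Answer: Rational(-105335, 511729) ≈ -0.20584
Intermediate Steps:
Mul(Add(-3831077, 4147082), Pow(Add(-1769443, Pow(Add(Add(-417, 330), 571), 2)), -1)) = Mul(316005, Pow(Add(-1769443, Pow(Add(-87, 571), 2)), -1)) = Mul(316005, Pow(Add(-1769443, Pow(484, 2)), -1)) = Mul(316005, Pow(Add(-1769443, 234256), -1)) = Mul(316005, Pow(-1535187, -1)) = Mul(316005, Rational(-1, 1535187)) = Rational(-105335, 511729)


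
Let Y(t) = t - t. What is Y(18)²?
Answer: 0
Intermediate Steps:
Y(t) = 0
Y(18)² = 0² = 0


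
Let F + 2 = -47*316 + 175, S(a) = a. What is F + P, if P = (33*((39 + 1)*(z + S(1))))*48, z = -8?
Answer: -458199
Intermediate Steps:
F = -14679 (F = -2 + (-47*316 + 175) = -2 + (-14852 + 175) = -2 - 14677 = -14679)
P = -443520 (P = (33*((39 + 1)*(-8 + 1)))*48 = (33*(40*(-7)))*48 = (33*(-280))*48 = -9240*48 = -443520)
F + P = -14679 - 443520 = -458199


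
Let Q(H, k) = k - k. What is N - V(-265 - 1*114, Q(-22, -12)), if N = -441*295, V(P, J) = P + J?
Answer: -129716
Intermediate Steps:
Q(H, k) = 0
V(P, J) = J + P
N = -130095
N - V(-265 - 1*114, Q(-22, -12)) = -130095 - (0 + (-265 - 1*114)) = -130095 - (0 + (-265 - 114)) = -130095 - (0 - 379) = -130095 - 1*(-379) = -130095 + 379 = -129716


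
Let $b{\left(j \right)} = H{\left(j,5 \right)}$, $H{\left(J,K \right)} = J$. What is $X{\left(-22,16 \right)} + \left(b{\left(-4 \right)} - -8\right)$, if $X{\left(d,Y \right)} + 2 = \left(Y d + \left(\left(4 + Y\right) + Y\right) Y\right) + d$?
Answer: $204$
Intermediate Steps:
$b{\left(j \right)} = j$
$X{\left(d,Y \right)} = -2 + d + Y d + Y \left(4 + 2 Y\right)$ ($X{\left(d,Y \right)} = -2 + \left(\left(Y d + \left(\left(4 + Y\right) + Y\right) Y\right) + d\right) = -2 + \left(\left(Y d + \left(4 + 2 Y\right) Y\right) + d\right) = -2 + \left(\left(Y d + Y \left(4 + 2 Y\right)\right) + d\right) = -2 + \left(d + Y d + Y \left(4 + 2 Y\right)\right) = -2 + d + Y d + Y \left(4 + 2 Y\right)$)
$X{\left(-22,16 \right)} + \left(b{\left(-4 \right)} - -8\right) = \left(-2 - 22 + 2 \cdot 16^{2} + 4 \cdot 16 + 16 \left(-22\right)\right) - -4 = \left(-2 - 22 + 2 \cdot 256 + 64 - 352\right) + \left(-4 + 8\right) = \left(-2 - 22 + 512 + 64 - 352\right) + 4 = 200 + 4 = 204$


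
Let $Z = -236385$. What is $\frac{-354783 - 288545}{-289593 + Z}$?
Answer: $\frac{321664}{262989} \approx 1.2231$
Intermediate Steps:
$\frac{-354783 - 288545}{-289593 + Z} = \frac{-354783 - 288545}{-289593 - 236385} = - \frac{643328}{-525978} = \left(-643328\right) \left(- \frac{1}{525978}\right) = \frac{321664}{262989}$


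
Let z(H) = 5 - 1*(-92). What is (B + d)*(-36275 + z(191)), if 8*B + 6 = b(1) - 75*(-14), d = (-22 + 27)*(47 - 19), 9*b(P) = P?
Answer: -352319453/36 ≈ -9.7867e+6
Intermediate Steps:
b(P) = P/9
d = 140 (d = 5*28 = 140)
B = 9397/72 (B = -¾ + ((⅑)*1 - 75*(-14))/8 = -¾ + (⅑ + 1050)/8 = -¾ + (⅛)*(9451/9) = -¾ + 9451/72 = 9397/72 ≈ 130.51)
z(H) = 97 (z(H) = 5 + 92 = 97)
(B + d)*(-36275 + z(191)) = (9397/72 + 140)*(-36275 + 97) = (19477/72)*(-36178) = -352319453/36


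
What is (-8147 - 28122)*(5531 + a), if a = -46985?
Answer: 1503495126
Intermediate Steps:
(-8147 - 28122)*(5531 + a) = (-8147 - 28122)*(5531 - 46985) = -36269*(-41454) = 1503495126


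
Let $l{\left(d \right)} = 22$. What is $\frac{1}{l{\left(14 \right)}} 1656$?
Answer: $\frac{828}{11} \approx 75.273$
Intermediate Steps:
$\frac{1}{l{\left(14 \right)}} 1656 = \frac{1}{22} \cdot 1656 = \frac{828}{11}$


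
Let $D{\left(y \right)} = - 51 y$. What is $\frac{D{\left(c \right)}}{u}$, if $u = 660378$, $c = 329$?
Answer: $- \frac{5593}{220126} \approx -0.025408$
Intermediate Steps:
$\frac{D{\left(c \right)}}{u} = \frac{\left(-51\right) 329}{660378} = \left(-16779\right) \frac{1}{660378} = - \frac{5593}{220126}$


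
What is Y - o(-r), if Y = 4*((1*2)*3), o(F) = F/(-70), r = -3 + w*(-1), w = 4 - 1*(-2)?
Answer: 1689/70 ≈ 24.129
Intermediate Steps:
w = 6 (w = 4 + 2 = 6)
r = -9 (r = -3 + 6*(-1) = -3 - 6 = -9)
o(F) = -F/70 (o(F) = F*(-1/70) = -F/70)
Y = 24 (Y = 4*(2*3) = 4*6 = 24)
Y - o(-r) = 24 - (-1)*(-1*(-9))/70 = 24 - (-1)*9/70 = 24 - 1*(-9/70) = 24 + 9/70 = 1689/70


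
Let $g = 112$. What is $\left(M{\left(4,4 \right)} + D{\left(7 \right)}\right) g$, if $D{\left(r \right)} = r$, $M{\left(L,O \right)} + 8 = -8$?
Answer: $-1008$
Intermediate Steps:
$M{\left(L,O \right)} = -16$ ($M{\left(L,O \right)} = -8 - 8 = -16$)
$\left(M{\left(4,4 \right)} + D{\left(7 \right)}\right) g = \left(-16 + 7\right) 112 = \left(-9\right) 112 = -1008$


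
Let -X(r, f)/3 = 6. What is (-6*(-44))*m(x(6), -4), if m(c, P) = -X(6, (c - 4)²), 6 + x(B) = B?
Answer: 4752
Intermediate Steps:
x(B) = -6 + B
X(r, f) = -18 (X(r, f) = -3*6 = -18)
m(c, P) = 18 (m(c, P) = -1*(-18) = 18)
(-6*(-44))*m(x(6), -4) = -6*(-44)*18 = 264*18 = 4752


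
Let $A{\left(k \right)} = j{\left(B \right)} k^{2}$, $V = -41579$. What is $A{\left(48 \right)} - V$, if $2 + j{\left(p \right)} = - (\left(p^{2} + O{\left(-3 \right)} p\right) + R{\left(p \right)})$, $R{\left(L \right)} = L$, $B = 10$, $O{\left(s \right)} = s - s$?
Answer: $-216469$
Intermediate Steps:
$O{\left(s \right)} = 0$
$j{\left(p \right)} = -2 - p - p^{2}$ ($j{\left(p \right)} = -2 - \left(\left(p^{2} + 0 p\right) + p\right) = -2 - \left(\left(p^{2} + 0\right) + p\right) = -2 - \left(p^{2} + p\right) = -2 - \left(p + p^{2}\right) = -2 - p - p^{2}$)
$A{\left(k \right)} = - 112 k^{2}$ ($A{\left(k \right)} = \left(-2 - 10 - 10^{2}\right) k^{2} = \left(-2 - 10 - 100\right) k^{2} = - 112 k^{2}$)
$A{\left(48 \right)} - V = - 112 \cdot 48^{2} - -41579 = \left(-112\right) 2304 + 41579 = -258048 + 41579 = -216469$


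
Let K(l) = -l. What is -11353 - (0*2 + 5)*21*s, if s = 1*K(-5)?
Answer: -11878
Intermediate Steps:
s = 5 (s = 1*(-1*(-5)) = 1*5 = 5)
-11353 - (0*2 + 5)*21*s = -11353 - (0*2 + 5)*21*5 = -11353 - (0 + 5)*21*5 = -11353 - 5*21*5 = -11353 - 105*5 = -11353 - 1*525 = -11353 - 525 = -11878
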